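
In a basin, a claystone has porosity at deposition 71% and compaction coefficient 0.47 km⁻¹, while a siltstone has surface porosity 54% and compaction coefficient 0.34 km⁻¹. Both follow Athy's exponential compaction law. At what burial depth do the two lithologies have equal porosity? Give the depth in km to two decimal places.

2.11 km

Set phi₀ₐ e^(−βₐZ) = phi₀ᵦ e^(−βᵦZ) ⇒ ln(phi₀ₐ/phi₀ᵦ) = (βₐ − βᵦ)·Z
Z = ln(0.71/0.54) / (0.47 − 0.34) = 0.2737 / 0.13 = 2.105 km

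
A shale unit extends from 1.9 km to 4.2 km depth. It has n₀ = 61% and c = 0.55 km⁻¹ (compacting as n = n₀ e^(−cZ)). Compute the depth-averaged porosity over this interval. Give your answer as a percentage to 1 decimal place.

12.2%

⟨n⟩ = (1/(Z₂−Z₁)) ∫ n₀ e^(−cZ) dZ = n₀·(e^(−c·Z₁) − e^(−c·Z₂)) / (c·(Z₂−Z₁))
e^(−0.55×1.9) = 0.3517; e^(−0.55×4.2) = 0.0993
⟨n⟩ = 0.61 × (0.3517 − 0.0993) / (0.55 × 2.3) = 0.61 × 0.1995 = 0.1217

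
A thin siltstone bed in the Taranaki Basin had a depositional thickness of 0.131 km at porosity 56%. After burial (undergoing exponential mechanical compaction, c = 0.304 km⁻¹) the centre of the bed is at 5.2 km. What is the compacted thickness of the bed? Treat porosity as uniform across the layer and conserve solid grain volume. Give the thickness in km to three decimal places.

Porosity at 5.2 km: φ = 0.56·exp(−0.304×5.2) = 0.1153
Solid-volume conservation: h(1−φ) = h₀(1−φ₀) ⇒ h = h₀·(1−φ₀)/(1−φ)
h = 0.131 × (1 − 0.56)/(1 − 0.1153) = 0.131 × 0.4973 = 0.0651 km

0.065 km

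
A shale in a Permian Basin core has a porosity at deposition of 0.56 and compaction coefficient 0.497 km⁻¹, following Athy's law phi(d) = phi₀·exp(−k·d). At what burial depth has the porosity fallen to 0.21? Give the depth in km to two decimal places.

1.97 km

Invert Athy's law: d = ln(phi₀/phi) / k
d = ln(0.56/0.21) / 0.497 = ln(2.667) / 0.497 = 0.9808 / 0.497 = 1.973 km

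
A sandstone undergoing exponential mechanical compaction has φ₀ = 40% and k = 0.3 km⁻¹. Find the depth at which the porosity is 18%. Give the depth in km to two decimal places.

2.66 km

Invert Athy's law: z = ln(φ₀/φ) / k
z = ln(0.4/0.18) / 0.3 = ln(2.222) / 0.3 = 0.7985 / 0.3 = 2.662 km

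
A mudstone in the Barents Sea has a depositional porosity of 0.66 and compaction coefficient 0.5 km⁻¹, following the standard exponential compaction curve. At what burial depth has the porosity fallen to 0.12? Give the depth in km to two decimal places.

3.41 km

Invert Athy's law: Z = ln(n₀/n) / c
Z = ln(0.66/0.12) / 0.5 = ln(5.5) / 0.5 = 1.7047 / 0.5 = 3.409 km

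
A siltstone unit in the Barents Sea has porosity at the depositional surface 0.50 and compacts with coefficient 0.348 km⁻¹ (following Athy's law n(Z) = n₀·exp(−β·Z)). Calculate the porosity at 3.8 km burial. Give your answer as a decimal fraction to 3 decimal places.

n = n₀·exp(−β·Z) = 0.5 × exp(−0.348 × 3.8) = 0.5 × exp(−1.322)
  = 0.5 × 0.2665 = 0.1332

0.133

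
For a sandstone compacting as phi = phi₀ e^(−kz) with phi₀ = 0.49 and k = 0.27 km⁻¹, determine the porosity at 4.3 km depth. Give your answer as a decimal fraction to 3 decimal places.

0.153

phi = phi₀·exp(−k·z) = 0.49 × exp(−0.27 × 4.3) = 0.49 × exp(−1.161)
  = 0.49 × 0.3132 = 0.1535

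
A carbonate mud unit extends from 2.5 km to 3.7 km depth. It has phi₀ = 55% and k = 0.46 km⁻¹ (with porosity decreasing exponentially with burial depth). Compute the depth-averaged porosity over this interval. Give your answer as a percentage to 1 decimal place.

⟨phi⟩ = (1/(d₂−d₁)) ∫ phi₀ e^(−kd) dd = phi₀·(e^(−k·d₁) − e^(−k·d₂)) / (k·(d₂−d₁))
e^(−0.46×2.5) = 0.3166; e^(−0.46×3.7) = 0.1823
⟨phi⟩ = 0.55 × (0.3166 − 0.1823) / (0.46 × 1.2) = 0.55 × 0.2433 = 0.1338

13.4%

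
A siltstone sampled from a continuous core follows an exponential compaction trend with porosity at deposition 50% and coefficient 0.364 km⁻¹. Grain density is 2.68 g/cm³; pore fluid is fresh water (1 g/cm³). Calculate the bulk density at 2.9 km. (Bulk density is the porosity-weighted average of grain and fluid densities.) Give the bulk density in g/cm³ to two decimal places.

Porosity at depth: phi = 0.5·exp(−0.364×2.9) = 0.5×0.3480 = 0.1740
Bulk density: ρ_b = (1−phi)ρ_g + phi·ρ_f = 0.8260×2.68 + 0.1740×1
       = 2.214 + 0.174 = 2.388 g/cm³

2.39 g/cm³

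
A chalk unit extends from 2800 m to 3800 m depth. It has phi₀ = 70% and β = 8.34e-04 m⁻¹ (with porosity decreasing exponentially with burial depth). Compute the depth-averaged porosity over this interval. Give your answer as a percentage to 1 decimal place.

4.6%

Working in km (1 km = 1000 m; β in km⁻¹ = β in m⁻¹ × 1000):
⟨phi⟩ = (1/(d₂−d₁)) ∫ phi₀ e^(−βd) dd = phi₀·(e^(−β·d₁) − e^(−β·d₂)) / (β·(d₂−d₁))
e^(−0.834×2.8) = 0.0968; e^(−0.834×3.8) = 0.0420
⟨phi⟩ = 0.7 × (0.0968 − 0.0420) / (0.834 × 1) = 0.7 × 0.0657 = 0.0460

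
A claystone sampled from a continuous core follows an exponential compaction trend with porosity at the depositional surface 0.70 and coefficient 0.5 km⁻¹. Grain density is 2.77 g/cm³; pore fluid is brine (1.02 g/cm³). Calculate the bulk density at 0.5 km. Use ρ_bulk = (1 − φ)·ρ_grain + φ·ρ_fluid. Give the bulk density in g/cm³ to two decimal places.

1.82 g/cm³

Porosity at depth: phi = 0.7·exp(−0.5×0.5) = 0.7×0.7788 = 0.5452
Bulk density: ρ_b = (1−phi)ρ_g + phi·ρ_f = 0.4548×2.77 + 0.5452×1.02
       = 1.260 + 0.556 = 1.816 g/cm³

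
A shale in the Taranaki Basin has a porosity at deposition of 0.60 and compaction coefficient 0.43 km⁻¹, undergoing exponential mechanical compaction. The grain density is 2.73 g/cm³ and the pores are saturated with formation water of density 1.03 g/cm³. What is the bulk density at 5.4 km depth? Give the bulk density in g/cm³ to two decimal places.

Porosity at depth: phi = 0.6·exp(−0.43×5.4) = 0.6×0.0981 = 0.0588
Bulk density: ρ_b = (1−phi)ρ_g + phi·ρ_f = 0.9412×2.73 + 0.0588×1.03
       = 2.569 + 0.061 = 2.630 g/cm³

2.63 g/cm³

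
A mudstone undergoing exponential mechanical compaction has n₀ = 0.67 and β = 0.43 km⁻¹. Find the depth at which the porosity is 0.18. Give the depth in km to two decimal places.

3.06 km

Invert Athy's law: Z = ln(n₀/n) / β
Z = ln(0.67/0.18) / 0.43 = ln(3.722) / 0.43 = 1.3143 / 0.43 = 3.057 km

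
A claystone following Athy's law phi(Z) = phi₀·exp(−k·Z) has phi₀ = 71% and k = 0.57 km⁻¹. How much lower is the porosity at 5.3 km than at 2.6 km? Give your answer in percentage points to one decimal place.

phi(2.6) = 0.71·e^(−0.57×2.6) = 0.1613
phi(5.3) = 0.71·e^(−0.57×5.3) = 0.0346
Δphi = 0.1613 − 0.0346 = 0.1267

12.7 percentage points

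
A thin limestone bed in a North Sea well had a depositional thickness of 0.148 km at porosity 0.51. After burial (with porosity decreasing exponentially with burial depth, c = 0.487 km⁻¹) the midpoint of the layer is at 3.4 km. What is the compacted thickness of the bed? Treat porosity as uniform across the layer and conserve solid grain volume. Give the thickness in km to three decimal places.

Porosity at 3.4 km: phi = 0.51·exp(−0.487×3.4) = 0.0974
Solid-volume conservation: h(1−phi) = h₀(1−phi₀) ⇒ h = h₀·(1−phi₀)/(1−phi)
h = 0.148 × (1 − 0.51)/(1 − 0.0974) = 0.148 × 0.5429 = 0.0803 km

0.080 km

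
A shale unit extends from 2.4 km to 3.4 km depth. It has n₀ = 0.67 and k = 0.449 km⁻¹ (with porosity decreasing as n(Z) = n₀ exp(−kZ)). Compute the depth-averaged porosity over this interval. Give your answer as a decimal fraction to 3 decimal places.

⟨n⟩ = (1/(Z₂−Z₁)) ∫ n₀ e^(−kZ) dZ = n₀·(e^(−k·Z₁) − e^(−k·Z₂)) / (k·(Z₂−Z₁))
e^(−0.449×2.4) = 0.3404; e^(−0.449×3.4) = 0.2173
⟨n⟩ = 0.67 × (0.3404 − 0.2173) / (0.449 × 1) = 0.67 × 0.2743 = 0.1837

0.184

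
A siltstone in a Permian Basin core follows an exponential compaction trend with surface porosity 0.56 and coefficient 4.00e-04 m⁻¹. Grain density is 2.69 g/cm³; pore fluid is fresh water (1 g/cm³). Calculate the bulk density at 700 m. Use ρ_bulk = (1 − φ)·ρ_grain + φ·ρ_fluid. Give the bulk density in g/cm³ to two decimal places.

1.97 g/cm³

Working in km (1 km = 1000 m; k in km⁻¹ = k in m⁻¹ × 1000):
Porosity at depth: n = 0.56·exp(−0.4×0.7) = 0.56×0.7558 = 0.4232
Bulk density: ρ_b = (1−n)ρ_g + n·ρ_f = 0.5768×2.69 + 0.4232×1
       = 1.551 + 0.423 = 1.975 g/cm³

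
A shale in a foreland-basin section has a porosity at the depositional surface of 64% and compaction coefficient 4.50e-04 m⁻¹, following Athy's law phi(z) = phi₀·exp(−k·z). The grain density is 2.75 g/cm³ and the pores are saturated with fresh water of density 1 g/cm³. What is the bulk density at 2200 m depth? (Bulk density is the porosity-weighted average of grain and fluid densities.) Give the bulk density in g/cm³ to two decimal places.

2.33 g/cm³

Working in km (1 km = 1000 m; k in km⁻¹ = k in m⁻¹ × 1000):
Porosity at depth: phi = 0.64·exp(−0.45×2.2) = 0.64×0.3716 = 0.2378
Bulk density: ρ_b = (1−phi)ρ_g + phi·ρ_f = 0.7622×2.75 + 0.2378×1
       = 2.096 + 0.238 = 2.334 g/cm³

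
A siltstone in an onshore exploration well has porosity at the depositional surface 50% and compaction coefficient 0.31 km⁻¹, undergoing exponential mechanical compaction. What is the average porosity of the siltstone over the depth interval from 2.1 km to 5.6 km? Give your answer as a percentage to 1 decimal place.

⟨n⟩ = (1/(d₂−d₁)) ∫ n₀ e^(−kd) dd = n₀·(e^(−k·d₁) − e^(−k·d₂)) / (k·(d₂−d₁))
e^(−0.31×2.1) = 0.5215; e^(−0.31×5.6) = 0.1762
⟨n⟩ = 0.5 × (0.5215 − 0.1762) / (0.31 × 3.5) = 0.5 × 0.3182 = 0.1591

15.9%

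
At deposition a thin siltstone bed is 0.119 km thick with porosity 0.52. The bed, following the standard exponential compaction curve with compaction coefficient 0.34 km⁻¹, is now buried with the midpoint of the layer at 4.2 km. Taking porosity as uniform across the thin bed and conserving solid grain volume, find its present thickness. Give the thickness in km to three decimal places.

Porosity at 4.2 km: n = 0.52·exp(−0.34×4.2) = 0.1247
Solid-volume conservation: h(1−n) = h₀(1−n₀) ⇒ h = h₀·(1−n₀)/(1−n)
h = 0.119 × (1 − 0.52)/(1 − 0.1247) = 0.119 × 0.5484 = 0.0653 km

0.065 km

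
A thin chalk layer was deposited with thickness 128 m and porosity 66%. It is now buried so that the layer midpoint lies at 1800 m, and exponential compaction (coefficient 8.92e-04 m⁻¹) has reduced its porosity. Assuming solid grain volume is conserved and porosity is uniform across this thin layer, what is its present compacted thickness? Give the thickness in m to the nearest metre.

50 m

Working in km (1 km = 1000 m; k in km⁻¹ = k in m⁻¹ × 1000):
Porosity at 1.8 km: phi = 0.66·exp(−0.892×1.8) = 0.1325
Solid-volume conservation: h(1−phi) = h₀(1−phi₀) ⇒ h = h₀·(1−phi₀)/(1−phi)
h = 0.128 × (1 − 0.66)/(1 − 0.1325) = 0.128 × 0.3919 = 0.0502 km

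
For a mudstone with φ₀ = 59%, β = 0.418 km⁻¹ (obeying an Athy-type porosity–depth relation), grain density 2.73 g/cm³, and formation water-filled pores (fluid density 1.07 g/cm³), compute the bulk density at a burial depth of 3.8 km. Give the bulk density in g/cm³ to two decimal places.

Porosity at depth: φ = 0.59·exp(−0.418×3.8) = 0.59×0.2043 = 0.1205
Bulk density: ρ_b = (1−φ)ρ_g + φ·ρ_f = 0.8795×2.73 + 0.1205×1.07
       = 2.401 + 0.129 = 2.530 g/cm³

2.53 g/cm³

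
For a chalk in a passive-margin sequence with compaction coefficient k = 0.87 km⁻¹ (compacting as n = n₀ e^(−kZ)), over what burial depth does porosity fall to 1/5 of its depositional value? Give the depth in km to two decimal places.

1.85 km

n/n₀ = 1/5 ⇒ exp(−k·Z) = 1/5 ⇒ Z = ln(5) / k
Z = 1.6094 / 0.87 = 1.850 km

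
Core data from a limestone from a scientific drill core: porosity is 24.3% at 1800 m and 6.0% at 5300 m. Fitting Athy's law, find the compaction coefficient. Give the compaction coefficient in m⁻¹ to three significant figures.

0.000400 m⁻¹

Working in km (1 km = 1000 m; c in km⁻¹ = c in m⁻¹ × 1000):
Athy: n(d) = n₀ e^(−cd) ⇒ n₁/n₂ = e^{c(d₂−d₁)} ⇒ c = ln(n₁/n₂)/(d₂−d₁)
c = ln(0.243/0.06) / (5.3 − 1.8) = ln(4.05) / 3.5 = 1.3987 / 3.5 = 0.3996 km⁻¹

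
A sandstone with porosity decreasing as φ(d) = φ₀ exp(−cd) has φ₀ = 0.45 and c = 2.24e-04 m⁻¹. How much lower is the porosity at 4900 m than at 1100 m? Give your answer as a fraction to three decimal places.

0.202

Working in km (1 km = 1000 m; c in km⁻¹ = c in m⁻¹ × 1000):
φ(1.1) = 0.45·e^(−0.224×1.1) = 0.3517
φ(4.9) = 0.45·e^(−0.224×4.9) = 0.1502
Δφ = 0.3517 − 0.1502 = 0.2016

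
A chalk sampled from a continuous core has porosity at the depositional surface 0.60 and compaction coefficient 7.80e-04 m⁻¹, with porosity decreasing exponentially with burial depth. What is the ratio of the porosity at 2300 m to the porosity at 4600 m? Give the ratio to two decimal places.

6.01

Working in km (1 km = 1000 m; k in km⁻¹ = k in m⁻¹ × 1000):
phi(z₁)/phi(z₂) = e^(−k·z₁)/e^(−k·z₂) = e^{k(z₂−z₁)}
= exp(0.78 × 2.3) = exp(1.794) = 6.0135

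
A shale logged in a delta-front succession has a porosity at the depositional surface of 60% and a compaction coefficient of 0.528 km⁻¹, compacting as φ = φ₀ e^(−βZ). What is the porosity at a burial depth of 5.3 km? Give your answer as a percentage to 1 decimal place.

3.7%

φ = φ₀·exp(−β·Z) = 0.6 × exp(−0.528 × 5.3) = 0.6 × exp(−2.798)
  = 0.6 × 0.0609 = 0.0365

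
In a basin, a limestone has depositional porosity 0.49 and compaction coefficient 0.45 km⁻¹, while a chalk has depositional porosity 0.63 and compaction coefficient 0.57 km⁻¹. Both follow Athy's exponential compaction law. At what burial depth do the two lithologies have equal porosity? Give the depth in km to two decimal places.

Set φ₀ₐ e^(−kₐz) = φ₀ᵦ e^(−kᵦz) ⇒ ln(φ₀ₐ/φ₀ᵦ) = (kₐ − kᵦ)·z
z = ln(0.49/0.63) / (0.45 − 0.57) = -0.2513 / -0.12 = 2.094 km

2.09 km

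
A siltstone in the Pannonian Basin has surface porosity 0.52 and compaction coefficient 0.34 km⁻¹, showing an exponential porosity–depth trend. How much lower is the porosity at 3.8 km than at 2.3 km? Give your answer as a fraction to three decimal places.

phi(2.3) = 0.52·e^(−0.34×2.3) = 0.2379
phi(3.8) = 0.52·e^(−0.34×3.8) = 0.1429
Δphi = 0.2379 − 0.1429 = 0.0950

0.095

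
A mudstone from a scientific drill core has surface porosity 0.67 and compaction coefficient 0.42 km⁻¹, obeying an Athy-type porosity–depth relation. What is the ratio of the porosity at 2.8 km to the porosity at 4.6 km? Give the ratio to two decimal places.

2.13

phi(z₁)/phi(z₂) = e^(−k·z₁)/e^(−k·z₂) = e^{k(z₂−z₁)}
= exp(0.42 × 1.8) = exp(0.756) = 2.1297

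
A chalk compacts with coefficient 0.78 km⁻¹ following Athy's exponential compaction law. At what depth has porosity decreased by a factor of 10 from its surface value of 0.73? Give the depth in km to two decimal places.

φ/φ₀ = 1/10 ⇒ exp(−β·Z) = 1/10 ⇒ Z = ln(10) / β
Z = 2.3026 / 0.78 = 2.952 km

2.95 km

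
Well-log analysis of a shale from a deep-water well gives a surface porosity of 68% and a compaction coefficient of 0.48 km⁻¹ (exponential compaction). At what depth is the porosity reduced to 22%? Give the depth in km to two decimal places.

2.35 km

Invert Athy's law: Z = ln(φ₀/φ) / c
Z = ln(0.68/0.22) / 0.48 = ln(3.091) / 0.48 = 1.1285 / 0.48 = 2.351 km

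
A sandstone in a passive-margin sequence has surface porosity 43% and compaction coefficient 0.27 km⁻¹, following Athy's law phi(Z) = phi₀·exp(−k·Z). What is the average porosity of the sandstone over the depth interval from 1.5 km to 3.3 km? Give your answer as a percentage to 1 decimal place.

⟨phi⟩ = (1/(Z₂−Z₁)) ∫ phi₀ e^(−kZ) dZ = phi₀·(e^(−k·Z₁) − e^(−k·Z₂)) / (k·(Z₂−Z₁))
e^(−0.27×1.5) = 0.6670; e^(−0.27×3.3) = 0.4102
⟨phi⟩ = 0.43 × (0.6670 − 0.4102) / (0.27 × 1.8) = 0.43 × 0.5283 = 0.2271

22.7%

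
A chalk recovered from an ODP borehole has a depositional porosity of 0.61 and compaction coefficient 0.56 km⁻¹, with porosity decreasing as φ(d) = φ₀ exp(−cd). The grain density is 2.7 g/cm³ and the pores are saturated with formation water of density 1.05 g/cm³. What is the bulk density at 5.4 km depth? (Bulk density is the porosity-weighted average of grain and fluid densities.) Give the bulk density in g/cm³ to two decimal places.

Porosity at depth: φ = 0.61·exp(−0.56×5.4) = 0.61×0.0486 = 0.0296
Bulk density: ρ_b = (1−φ)ρ_g + φ·ρ_f = 0.9704×2.7 + 0.0296×1.05
       = 2.620 + 0.031 = 2.651 g/cm³

2.65 g/cm³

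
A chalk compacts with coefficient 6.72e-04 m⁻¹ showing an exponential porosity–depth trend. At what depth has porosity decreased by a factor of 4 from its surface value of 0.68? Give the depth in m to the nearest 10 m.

2060 m

Working in km (1 km = 1000 m; k in km⁻¹ = k in m⁻¹ × 1000):
φ/φ₀ = 1/4 ⇒ exp(−k·z) = 1/4 ⇒ z = ln(4) / k
z = 1.3863 / 0.672 = 2.063 km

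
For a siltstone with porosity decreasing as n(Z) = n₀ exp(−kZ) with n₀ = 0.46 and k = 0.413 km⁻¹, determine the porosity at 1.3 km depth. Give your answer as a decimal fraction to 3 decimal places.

n = n₀·exp(−k·Z) = 0.46 × exp(−0.413 × 1.3) = 0.46 × exp(−0.5369)
  = 0.46 × 0.5846 = 0.2689

0.269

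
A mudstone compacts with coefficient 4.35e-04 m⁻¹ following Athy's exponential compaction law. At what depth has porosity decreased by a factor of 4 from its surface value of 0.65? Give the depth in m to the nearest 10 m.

Working in km (1 km = 1000 m; β in km⁻¹ = β in m⁻¹ × 1000):
φ/φ₀ = 1/4 ⇒ exp(−β·z) = 1/4 ⇒ z = ln(4) / β
z = 1.3863 / 0.435 = 3.187 km

3190 m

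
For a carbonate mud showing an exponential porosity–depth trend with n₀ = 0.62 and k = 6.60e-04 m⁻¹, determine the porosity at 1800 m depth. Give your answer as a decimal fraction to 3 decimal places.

Working in km (1 km = 1000 m; k in km⁻¹ = k in m⁻¹ × 1000):
n = n₀·exp(−k·d) = 0.62 × exp(−0.66 × 1.8) = 0.62 × exp(−1.188)
  = 0.62 × 0.3048 = 0.1890

0.189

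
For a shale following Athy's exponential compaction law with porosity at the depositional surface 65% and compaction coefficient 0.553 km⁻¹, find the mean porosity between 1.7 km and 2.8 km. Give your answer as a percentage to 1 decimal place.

⟨φ⟩ = (1/(z₂−z₁)) ∫ φ₀ e^(−kz) dz = φ₀·(e^(−k·z₁) − e^(−k·z₂)) / (k·(z₂−z₁))
e^(−0.553×1.7) = 0.3906; e^(−0.553×2.8) = 0.2126
⟨φ⟩ = 0.65 × (0.3906 − 0.2126) / (0.553 × 1.1) = 0.65 × 0.2926 = 0.1902

19.0%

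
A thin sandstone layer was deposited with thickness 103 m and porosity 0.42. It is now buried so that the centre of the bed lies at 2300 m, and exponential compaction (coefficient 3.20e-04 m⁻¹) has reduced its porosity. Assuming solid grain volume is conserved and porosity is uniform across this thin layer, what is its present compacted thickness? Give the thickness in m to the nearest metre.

Working in km (1 km = 1000 m; c in km⁻¹ = c in m⁻¹ × 1000):
Porosity at 2.3 km: n = 0.42·exp(−0.32×2.3) = 0.2012
Solid-volume conservation: h(1−n) = h₀(1−n₀) ⇒ h = h₀·(1−n₀)/(1−n)
h = 0.103 × (1 − 0.42)/(1 − 0.2012) = 0.103 × 0.7261 = 0.0748 km

75 m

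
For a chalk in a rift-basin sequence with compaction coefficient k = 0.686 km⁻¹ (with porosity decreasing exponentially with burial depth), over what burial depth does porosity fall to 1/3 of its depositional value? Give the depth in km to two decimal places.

phi/phi₀ = 1/3 ⇒ exp(−k·Z) = 1/3 ⇒ Z = ln(3) / k
Z = 1.0986 / 0.686 = 1.601 km

1.60 km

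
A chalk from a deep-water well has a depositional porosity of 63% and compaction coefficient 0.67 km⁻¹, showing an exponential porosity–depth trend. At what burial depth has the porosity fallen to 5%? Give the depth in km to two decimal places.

3.78 km

Invert Athy's law: z = ln(phi₀/phi) / β
z = ln(0.63/0.05) / 0.67 = ln(12.6) / 0.67 = 2.5337 / 0.67 = 3.782 km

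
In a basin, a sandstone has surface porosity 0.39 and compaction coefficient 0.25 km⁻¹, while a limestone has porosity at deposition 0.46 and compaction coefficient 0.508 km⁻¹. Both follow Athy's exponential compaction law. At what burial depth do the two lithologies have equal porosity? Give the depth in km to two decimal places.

0.64 km

Set φ₀ₐ e^(−cₐz) = φ₀ᵦ e^(−cᵦz) ⇒ ln(φ₀ₐ/φ₀ᵦ) = (cₐ − cᵦ)·z
z = ln(0.39/0.46) / (0.25 − 0.508) = -0.1651 / -0.258 = 0.640 km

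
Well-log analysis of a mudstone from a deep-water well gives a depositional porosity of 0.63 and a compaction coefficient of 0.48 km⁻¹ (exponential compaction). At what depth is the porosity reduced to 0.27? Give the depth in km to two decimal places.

Invert Athy's law: d = ln(φ₀/φ) / k
d = ln(0.63/0.27) / 0.48 = ln(2.333) / 0.48 = 0.8473 / 0.48 = 1.765 km

1.77 km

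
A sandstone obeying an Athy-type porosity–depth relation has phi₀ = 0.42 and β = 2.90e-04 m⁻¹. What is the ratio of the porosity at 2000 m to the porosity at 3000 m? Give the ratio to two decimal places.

Working in km (1 km = 1000 m; β in km⁻¹ = β in m⁻¹ × 1000):
phi(Z₁)/phi(Z₂) = e^(−β·Z₁)/e^(−β·Z₂) = e^{β(Z₂−Z₁)}
= exp(0.29 × 1) = exp(0.29) = 1.3364

1.34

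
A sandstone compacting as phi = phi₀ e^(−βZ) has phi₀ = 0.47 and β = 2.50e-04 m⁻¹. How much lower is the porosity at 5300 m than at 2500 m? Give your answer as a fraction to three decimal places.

Working in km (1 km = 1000 m; β in km⁻¹ = β in m⁻¹ × 1000):
phi(2.5) = 0.47·e^(−0.25×2.5) = 0.2516
phi(5.3) = 0.47·e^(−0.25×5.3) = 0.1249
Δphi = 0.2516 − 0.1249 = 0.1266

0.127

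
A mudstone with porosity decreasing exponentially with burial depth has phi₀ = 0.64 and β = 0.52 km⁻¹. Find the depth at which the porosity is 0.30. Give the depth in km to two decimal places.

Invert Athy's law: d = ln(phi₀/phi) / β
d = ln(0.64/0.3) / 0.52 = ln(2.133) / 0.52 = 0.7577 / 0.52 = 1.457 km

1.46 km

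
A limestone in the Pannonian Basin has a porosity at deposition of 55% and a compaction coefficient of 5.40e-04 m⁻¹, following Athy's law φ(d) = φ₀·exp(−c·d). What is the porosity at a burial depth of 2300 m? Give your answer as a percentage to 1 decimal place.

15.9%

Working in km (1 km = 1000 m; c in km⁻¹ = c in m⁻¹ × 1000):
φ = φ₀·exp(−c·d) = 0.55 × exp(−0.54 × 2.3) = 0.55 × exp(−1.242)
  = 0.55 × 0.2888 = 0.1588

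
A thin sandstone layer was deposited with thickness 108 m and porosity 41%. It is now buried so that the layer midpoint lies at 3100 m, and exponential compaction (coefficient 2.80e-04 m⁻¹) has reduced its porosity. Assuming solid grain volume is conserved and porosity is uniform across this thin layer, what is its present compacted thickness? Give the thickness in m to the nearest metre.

77 m

Working in km (1 km = 1000 m; k in km⁻¹ = k in m⁻¹ × 1000):
Porosity at 3.1 km: φ = 0.41·exp(−0.28×3.1) = 0.1721
Solid-volume conservation: h(1−φ) = h₀(1−φ₀) ⇒ h = h₀·(1−φ₀)/(1−φ)
h = 0.108 × (1 − 0.41)/(1 − 0.1721) = 0.108 × 0.7127 = 0.0770 km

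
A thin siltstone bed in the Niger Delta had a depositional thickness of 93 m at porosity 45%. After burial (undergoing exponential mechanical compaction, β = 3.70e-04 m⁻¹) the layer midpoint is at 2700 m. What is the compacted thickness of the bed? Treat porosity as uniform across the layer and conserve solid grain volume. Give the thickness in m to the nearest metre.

61 m

Working in km (1 km = 1000 m; β in km⁻¹ = β in m⁻¹ × 1000):
Porosity at 2.7 km: phi = 0.45·exp(−0.37×2.7) = 0.1657
Solid-volume conservation: h(1−phi) = h₀(1−phi₀) ⇒ h = h₀·(1−phi₀)/(1−phi)
h = 0.093 × (1 − 0.45)/(1 − 0.1657) = 0.093 × 0.6592 = 0.0613 km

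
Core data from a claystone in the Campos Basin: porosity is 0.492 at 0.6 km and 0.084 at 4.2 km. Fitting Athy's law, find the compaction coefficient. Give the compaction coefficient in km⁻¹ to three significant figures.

0.491 km⁻¹

Athy: n(Z) = n₀ e^(−kZ) ⇒ n₁/n₂ = e^{k(Z₂−Z₁)} ⇒ k = ln(n₁/n₂)/(Z₂−Z₁)
k = ln(0.492/0.084) / (4.2 − 0.6) = ln(5.857) / 3.6 = 1.7677 / 3.6 = 0.491 km⁻¹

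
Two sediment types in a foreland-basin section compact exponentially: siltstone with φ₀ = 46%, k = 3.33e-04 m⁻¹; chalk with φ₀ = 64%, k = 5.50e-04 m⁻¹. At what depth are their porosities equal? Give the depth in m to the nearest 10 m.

Working in km (1 km = 1000 m; k in km⁻¹ = k in m⁻¹ × 1000):
Set φ₀ₐ e^(−kₐZ) = φ₀ᵦ e^(−kᵦZ) ⇒ ln(φ₀ₐ/φ₀ᵦ) = (kₐ − kᵦ)·Z
Z = ln(0.46/0.64) / (0.333 − 0.55) = -0.3302 / -0.217 = 1.522 km

1520 m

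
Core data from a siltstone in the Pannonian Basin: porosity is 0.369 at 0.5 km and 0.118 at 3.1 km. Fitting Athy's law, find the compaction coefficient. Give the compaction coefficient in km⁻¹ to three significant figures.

0.439 km⁻¹

Athy: n(d) = n₀ e^(−βd) ⇒ n₁/n₂ = e^{β(d₂−d₁)} ⇒ β = ln(n₁/n₂)/(d₂−d₁)
β = ln(0.369/0.118) / (3.1 − 0.5) = ln(3.127) / 2.6 = 1.1401 / 2.6 = 0.4385 km⁻¹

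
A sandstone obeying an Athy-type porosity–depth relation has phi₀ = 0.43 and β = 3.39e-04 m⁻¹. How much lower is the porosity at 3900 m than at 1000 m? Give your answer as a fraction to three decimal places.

0.192

Working in km (1 km = 1000 m; β in km⁻¹ = β in m⁻¹ × 1000):
phi(1) = 0.43·e^(−0.339×1) = 0.3064
phi(3.9) = 0.43·e^(−0.339×3.9) = 0.1146
Δphi = 0.3064 − 0.1146 = 0.1917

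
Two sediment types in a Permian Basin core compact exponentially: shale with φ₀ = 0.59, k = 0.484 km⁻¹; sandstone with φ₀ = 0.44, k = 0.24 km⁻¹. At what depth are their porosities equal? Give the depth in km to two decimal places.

Set φ₀ₐ e^(−kₐd) = φ₀ᵦ e^(−kᵦd) ⇒ ln(φ₀ₐ/φ₀ᵦ) = (kₐ − kᵦ)·d
d = ln(0.59/0.44) / (0.484 − 0.24) = 0.2933 / 0.244 = 1.202 km

1.20 km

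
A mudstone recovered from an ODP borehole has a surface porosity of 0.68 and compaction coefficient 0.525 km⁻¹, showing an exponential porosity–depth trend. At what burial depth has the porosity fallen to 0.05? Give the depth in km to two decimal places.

Invert Athy's law: z = ln(phi₀/phi) / k
z = ln(0.68/0.05) / 0.525 = ln(13.6) / 0.525 = 2.6101 / 0.525 = 4.972 km

4.97 km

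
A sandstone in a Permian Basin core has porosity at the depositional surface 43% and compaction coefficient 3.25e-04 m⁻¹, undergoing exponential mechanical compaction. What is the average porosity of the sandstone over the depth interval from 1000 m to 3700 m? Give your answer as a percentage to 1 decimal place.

20.7%

Working in km (1 km = 1000 m; β in km⁻¹ = β in m⁻¹ × 1000):
⟨phi⟩ = (1/(Z₂−Z₁)) ∫ phi₀ e^(−βZ) dZ = phi₀·(e^(−β·Z₁) − e^(−β·Z₂)) / (β·(Z₂−Z₁))
e^(−0.325×1) = 0.7225; e^(−0.325×3.7) = 0.3004
⟨phi⟩ = 0.43 × (0.7225 − 0.3004) / (0.325 × 2.7) = 0.43 × 0.4810 = 0.2068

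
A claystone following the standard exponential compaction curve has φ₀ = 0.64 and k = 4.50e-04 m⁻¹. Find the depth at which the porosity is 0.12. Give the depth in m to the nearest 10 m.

3720 m

Working in km (1 km = 1000 m; k in km⁻¹ = k in m⁻¹ × 1000):
Invert Athy's law: z = ln(φ₀/φ) / k
z = ln(0.64/0.12) / 0.45 = ln(5.333) / 0.45 = 1.6740 / 0.45 = 3.720 km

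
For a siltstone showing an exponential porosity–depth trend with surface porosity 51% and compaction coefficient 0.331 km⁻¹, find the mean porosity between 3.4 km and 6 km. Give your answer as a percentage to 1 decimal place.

11.1%

⟨φ⟩ = (1/(z₂−z₁)) ∫ φ₀ e^(−βz) dz = φ₀·(e^(−β·z₁) − e^(−β·z₂)) / (β·(z₂−z₁))
e^(−0.331×3.4) = 0.3245; e^(−0.331×6) = 0.1372
⟨φ⟩ = 0.51 × (0.3245 − 0.1372) / (0.331 × 2.6) = 0.51 × 0.2176 = 0.1110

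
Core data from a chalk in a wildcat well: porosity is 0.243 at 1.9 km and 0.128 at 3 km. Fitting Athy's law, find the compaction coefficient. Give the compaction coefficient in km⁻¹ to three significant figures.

0.583 km⁻¹

Athy: phi(Z) = phi₀ e^(−kZ) ⇒ phi₁/phi₂ = e^{k(Z₂−Z₁)} ⇒ k = ln(phi₁/phi₂)/(Z₂−Z₁)
k = ln(0.243/0.128) / (3 − 1.9) = ln(1.898) / 1.1 = 0.6410 / 1.1 = 0.5828 km⁻¹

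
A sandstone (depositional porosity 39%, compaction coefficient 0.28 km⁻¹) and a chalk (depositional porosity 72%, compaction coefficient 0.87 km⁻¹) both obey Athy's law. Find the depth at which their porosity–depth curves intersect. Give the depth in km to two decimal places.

Set phi₀ₐ e^(−kₐZ) = phi₀ᵦ e^(−kᵦZ) ⇒ ln(phi₀ₐ/phi₀ᵦ) = (kₐ − kᵦ)·Z
Z = ln(0.39/0.72) / (0.28 − 0.87) = -0.6131 / -0.59 = 1.039 km

1.04 km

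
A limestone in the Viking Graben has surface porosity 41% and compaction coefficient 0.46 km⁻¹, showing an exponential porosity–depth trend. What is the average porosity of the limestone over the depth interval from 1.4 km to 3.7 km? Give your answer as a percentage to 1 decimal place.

⟨n⟩ = (1/(d₂−d₁)) ∫ n₀ e^(−cd) dd = n₀·(e^(−c·d₁) − e^(−c·d₂)) / (c·(d₂−d₁))
e^(−0.46×1.4) = 0.5252; e^(−0.46×3.7) = 0.1823
⟨n⟩ = 0.41 × (0.5252 − 0.1823) / (0.46 × 2.3) = 0.41 × 0.3241 = 0.1329

13.3%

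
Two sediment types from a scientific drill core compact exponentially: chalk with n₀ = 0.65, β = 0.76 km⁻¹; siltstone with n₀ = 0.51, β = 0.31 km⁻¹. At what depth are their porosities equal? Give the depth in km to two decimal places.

Set n₀ₐ e^(−βₐz) = n₀ᵦ e^(−βᵦz) ⇒ ln(n₀ₐ/n₀ᵦ) = (βₐ − βᵦ)·z
z = ln(0.65/0.51) / (0.76 − 0.31) = 0.2426 / 0.45 = 0.539 km

0.54 km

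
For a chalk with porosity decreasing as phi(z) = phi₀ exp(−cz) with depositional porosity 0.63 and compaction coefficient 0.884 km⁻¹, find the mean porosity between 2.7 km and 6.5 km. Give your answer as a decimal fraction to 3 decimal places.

0.017

⟨phi⟩ = (1/(z₂−z₁)) ∫ phi₀ e^(−cz) dz = phi₀·(e^(−c·z₁) − e^(−c·z₂)) / (c·(z₂−z₁))
e^(−0.884×2.7) = 0.0919; e^(−0.884×6.5) = 0.0032
⟨phi⟩ = 0.63 × (0.0919 − 0.0032) / (0.884 × 3.8) = 0.63 × 0.0264 = 0.0166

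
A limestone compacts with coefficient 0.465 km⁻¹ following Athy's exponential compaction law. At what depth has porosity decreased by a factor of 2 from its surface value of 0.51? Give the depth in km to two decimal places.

1.49 km

n/n₀ = 1/2 ⇒ exp(−c·Z) = 1/2 ⇒ Z = ln(2) / c
Z = 0.6931 / 0.465 = 1.491 km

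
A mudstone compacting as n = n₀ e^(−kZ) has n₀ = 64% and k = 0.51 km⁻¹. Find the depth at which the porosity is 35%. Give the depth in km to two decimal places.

Invert Athy's law: Z = ln(n₀/n) / k
Z = ln(0.64/0.35) / 0.51 = ln(1.829) / 0.51 = 0.6035 / 0.51 = 1.183 km

1.18 km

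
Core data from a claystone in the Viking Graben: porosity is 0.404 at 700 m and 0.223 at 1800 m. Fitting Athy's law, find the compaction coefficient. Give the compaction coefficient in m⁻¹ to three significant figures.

Working in km (1 km = 1000 m; β in km⁻¹ = β in m⁻¹ × 1000):
Athy: φ(Z) = φ₀ e^(−βZ) ⇒ φ₁/φ₂ = e^{β(Z₂−Z₁)} ⇒ β = ln(φ₁/φ₂)/(Z₂−Z₁)
β = ln(0.404/0.223) / (1.8 − 0.7) = ln(1.812) / 1.1 = 0.5942 / 1.1 = 0.5402 km⁻¹

0.000540 m⁻¹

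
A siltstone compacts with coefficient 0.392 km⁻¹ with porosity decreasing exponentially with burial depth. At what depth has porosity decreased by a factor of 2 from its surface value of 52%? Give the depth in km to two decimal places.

1.77 km

φ/φ₀ = 1/2 ⇒ exp(−β·z) = 1/2 ⇒ z = ln(2) / β
z = 0.6931 / 0.392 = 1.768 km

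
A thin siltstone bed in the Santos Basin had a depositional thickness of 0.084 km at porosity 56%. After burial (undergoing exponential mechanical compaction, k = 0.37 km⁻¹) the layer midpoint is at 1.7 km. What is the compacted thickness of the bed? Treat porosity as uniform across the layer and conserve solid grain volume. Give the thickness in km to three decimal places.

Porosity at 1.7 km: φ = 0.56·exp(−0.37×1.7) = 0.2985
Solid-volume conservation: h(1−φ) = h₀(1−φ₀) ⇒ h = h₀·(1−φ₀)/(1−φ)
h = 0.084 × (1 − 0.56)/(1 − 0.2985) = 0.084 × 0.6273 = 0.0527 km

0.053 km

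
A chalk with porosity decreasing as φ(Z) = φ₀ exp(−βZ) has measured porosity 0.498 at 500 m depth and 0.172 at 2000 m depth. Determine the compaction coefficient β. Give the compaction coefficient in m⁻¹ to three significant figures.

0.000709 m⁻¹

Working in km (1 km = 1000 m; β in km⁻¹ = β in m⁻¹ × 1000):
Athy: φ(Z) = φ₀ e^(−βZ) ⇒ φ₁/φ₂ = e^{β(Z₂−Z₁)} ⇒ β = ln(φ₁/φ₂)/(Z₂−Z₁)
β = ln(0.498/0.172) / (2 − 0.5) = ln(2.895) / 1.5 = 1.0631 / 1.5 = 0.7087 km⁻¹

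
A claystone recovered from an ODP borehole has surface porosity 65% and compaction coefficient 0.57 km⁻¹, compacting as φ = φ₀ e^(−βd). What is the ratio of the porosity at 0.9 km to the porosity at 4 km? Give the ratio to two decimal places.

5.85

φ(d₁)/φ(d₂) = e^(−β·d₁)/e^(−β·d₂) = e^{β(d₂−d₁)}
= exp(0.57 × 3.1) = exp(1.767) = 5.8533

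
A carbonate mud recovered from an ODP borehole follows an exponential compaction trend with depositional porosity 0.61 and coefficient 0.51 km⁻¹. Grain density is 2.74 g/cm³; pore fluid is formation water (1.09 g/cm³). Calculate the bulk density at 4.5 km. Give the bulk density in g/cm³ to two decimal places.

Porosity at depth: n = 0.61·exp(−0.51×4.5) = 0.61×0.1008 = 0.0615
Bulk density: ρ_b = (1−n)ρ_g + n·ρ_f = 0.9385×2.74 + 0.0615×1.09
       = 2.572 + 0.067 = 2.639 g/cm³

2.64 g/cm³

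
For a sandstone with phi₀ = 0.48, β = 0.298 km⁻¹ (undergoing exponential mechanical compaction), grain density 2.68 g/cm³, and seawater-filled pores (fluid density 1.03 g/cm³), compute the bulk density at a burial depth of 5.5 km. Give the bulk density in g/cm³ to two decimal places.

2.53 g/cm³

Porosity at depth: phi = 0.48·exp(−0.298×5.5) = 0.48×0.1942 = 0.0932
Bulk density: ρ_b = (1−phi)ρ_g + phi·ρ_f = 0.9068×2.68 + 0.0932×1.03
       = 2.430 + 0.096 = 2.526 g/cm³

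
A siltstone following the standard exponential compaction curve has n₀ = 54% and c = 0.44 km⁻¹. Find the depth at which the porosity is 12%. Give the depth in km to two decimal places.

3.42 km

Invert Athy's law: d = ln(n₀/n) / c
d = ln(0.54/0.12) / 0.44 = ln(4.5) / 0.44 = 1.5041 / 0.44 = 3.418 km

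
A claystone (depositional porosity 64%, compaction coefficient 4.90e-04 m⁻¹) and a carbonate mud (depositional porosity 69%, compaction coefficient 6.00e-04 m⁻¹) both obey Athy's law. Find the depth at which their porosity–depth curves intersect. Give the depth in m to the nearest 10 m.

Working in km (1 km = 1000 m; k in km⁻¹ = k in m⁻¹ × 1000):
Set phi₀ₐ e^(−kₐd) = phi₀ᵦ e^(−kᵦd) ⇒ ln(phi₀ₐ/phi₀ᵦ) = (kₐ − kᵦ)·d
d = ln(0.64/0.69) / (0.49 − 0.6) = -0.0752 / -0.11 = 0.684 km

680 m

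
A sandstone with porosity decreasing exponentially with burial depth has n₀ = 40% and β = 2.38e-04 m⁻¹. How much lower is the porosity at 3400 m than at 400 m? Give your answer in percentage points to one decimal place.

18.6 percentage points

Working in km (1 km = 1000 m; β in km⁻¹ = β in m⁻¹ × 1000):
n(0.4) = 0.4·e^(−0.238×0.4) = 0.3637
n(3.4) = 0.4·e^(−0.238×3.4) = 0.1781
Δn = 0.3637 − 0.1781 = 0.1856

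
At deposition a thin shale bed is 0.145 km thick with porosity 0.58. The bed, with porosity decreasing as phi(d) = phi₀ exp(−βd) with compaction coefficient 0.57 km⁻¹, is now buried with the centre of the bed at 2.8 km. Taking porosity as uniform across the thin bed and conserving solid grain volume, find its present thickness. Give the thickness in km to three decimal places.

0.069 km

Porosity at 2.8 km: phi = 0.58·exp(−0.57×2.8) = 0.1176
Solid-volume conservation: h(1−phi) = h₀(1−phi₀) ⇒ h = h₀·(1−phi₀)/(1−phi)
h = 0.145 × (1 − 0.58)/(1 − 0.1176) = 0.145 × 0.4760 = 0.0690 km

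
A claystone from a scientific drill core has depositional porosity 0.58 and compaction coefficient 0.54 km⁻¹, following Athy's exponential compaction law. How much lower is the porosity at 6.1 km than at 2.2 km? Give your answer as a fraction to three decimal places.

0.155

n(2.2) = 0.58·e^(−0.54×2.2) = 0.1768
n(6.1) = 0.58·e^(−0.54×6.1) = 0.0215
Δn = 0.1768 − 0.0215 = 0.1553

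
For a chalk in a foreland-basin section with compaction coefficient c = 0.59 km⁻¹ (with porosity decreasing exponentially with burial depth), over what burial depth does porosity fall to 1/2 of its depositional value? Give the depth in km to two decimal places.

1.17 km

phi/phi₀ = 1/2 ⇒ exp(−c·z) = 1/2 ⇒ z = ln(2) / c
z = 0.6931 / 0.59 = 1.175 km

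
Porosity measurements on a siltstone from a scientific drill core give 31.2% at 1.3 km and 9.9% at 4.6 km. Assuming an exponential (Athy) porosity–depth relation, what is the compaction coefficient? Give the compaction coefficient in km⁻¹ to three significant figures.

Athy: n(z) = n₀ e^(−βz) ⇒ n₁/n₂ = e^{β(z₂−z₁)} ⇒ β = ln(n₁/n₂)/(z₂−z₁)
β = ln(0.312/0.099) / (4.6 − 1.3) = ln(3.152) / 3.3 = 1.1479 / 3.3 = 0.3478 km⁻¹

0.348 km⁻¹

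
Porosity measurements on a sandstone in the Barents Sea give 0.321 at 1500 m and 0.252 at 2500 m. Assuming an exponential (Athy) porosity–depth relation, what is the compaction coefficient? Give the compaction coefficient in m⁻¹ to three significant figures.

0.000242 m⁻¹

Working in km (1 km = 1000 m; β in km⁻¹ = β in m⁻¹ × 1000):
Athy: n(Z) = n₀ e^(−βZ) ⇒ n₁/n₂ = e^{β(Z₂−Z₁)} ⇒ β = ln(n₁/n₂)/(Z₂−Z₁)
β = ln(0.321/0.252) / (2.5 − 1.5) = ln(1.274) / 1 = 0.2420 / 1 = 0.242 km⁻¹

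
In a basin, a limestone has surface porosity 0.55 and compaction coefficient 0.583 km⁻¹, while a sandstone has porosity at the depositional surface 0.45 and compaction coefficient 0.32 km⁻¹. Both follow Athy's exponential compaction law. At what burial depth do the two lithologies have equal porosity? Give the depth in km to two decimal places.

0.76 km

Set phi₀ₐ e^(−cₐZ) = phi₀ᵦ e^(−cᵦZ) ⇒ ln(phi₀ₐ/phi₀ᵦ) = (cₐ − cᵦ)·Z
Z = ln(0.55/0.45) / (0.583 − 0.32) = 0.2007 / 0.263 = 0.763 km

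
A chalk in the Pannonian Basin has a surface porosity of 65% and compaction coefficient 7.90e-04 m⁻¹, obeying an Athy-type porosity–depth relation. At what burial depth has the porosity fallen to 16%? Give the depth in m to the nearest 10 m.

1770 m

Working in km (1 km = 1000 m; β in km⁻¹ = β in m⁻¹ × 1000):
Invert Athy's law: z = ln(φ₀/φ) / β
z = ln(0.65/0.16) / 0.79 = ln(4.062) / 0.79 = 1.4018 / 0.79 = 1.774 km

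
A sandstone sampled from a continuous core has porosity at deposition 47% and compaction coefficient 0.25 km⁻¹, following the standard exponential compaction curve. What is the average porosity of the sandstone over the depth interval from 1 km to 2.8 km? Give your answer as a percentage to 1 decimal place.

⟨phi⟩ = (1/(z₂−z₁)) ∫ phi₀ e^(−kz) dz = phi₀·(e^(−k·z₁) − e^(−k·z₂)) / (k·(z₂−z₁))
e^(−0.25×1) = 0.7788; e^(−0.25×2.8) = 0.4966
⟨phi⟩ = 0.47 × (0.7788 − 0.4966) / (0.25 × 1.8) = 0.47 × 0.6271 = 0.2948

29.5%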